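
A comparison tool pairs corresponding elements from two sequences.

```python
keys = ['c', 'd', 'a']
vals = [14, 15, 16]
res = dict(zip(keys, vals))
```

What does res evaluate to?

Step 1: zip pairs keys with values:
  'c' -> 14
  'd' -> 15
  'a' -> 16
Therefore res = {'c': 14, 'd': 15, 'a': 16}.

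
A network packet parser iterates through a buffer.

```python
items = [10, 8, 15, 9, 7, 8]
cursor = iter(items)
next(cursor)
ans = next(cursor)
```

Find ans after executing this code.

Step 1: Create iterator over [10, 8, 15, 9, 7, 8].
Step 2: next() consumes 10.
Step 3: next() returns 8.
Therefore ans = 8.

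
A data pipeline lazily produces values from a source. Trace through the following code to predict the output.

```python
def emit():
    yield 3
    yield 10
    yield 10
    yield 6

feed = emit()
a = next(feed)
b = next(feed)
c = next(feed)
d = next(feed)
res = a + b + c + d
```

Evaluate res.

Step 1: Create generator and consume all values:
  a = next(feed) = 3
  b = next(feed) = 10
  c = next(feed) = 10
  d = next(feed) = 6
Step 2: res = 3 + 10 + 10 + 6 = 29.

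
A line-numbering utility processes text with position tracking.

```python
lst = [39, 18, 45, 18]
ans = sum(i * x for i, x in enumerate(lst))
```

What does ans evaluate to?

Step 1: Compute i * x for each (i, x) in enumerate([39, 18, 45, 18]):
  i=0, x=39: 0*39 = 0
  i=1, x=18: 1*18 = 18
  i=2, x=45: 2*45 = 90
  i=3, x=18: 3*18 = 54
Step 2: sum = 0 + 18 + 90 + 54 = 162.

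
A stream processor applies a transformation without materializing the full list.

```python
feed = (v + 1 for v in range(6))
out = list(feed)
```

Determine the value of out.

Step 1: For each v in range(6), compute v+1:
  v=0: 0+1 = 1
  v=1: 1+1 = 2
  v=2: 2+1 = 3
  v=3: 3+1 = 4
  v=4: 4+1 = 5
  v=5: 5+1 = 6
Therefore out = [1, 2, 3, 4, 5, 6].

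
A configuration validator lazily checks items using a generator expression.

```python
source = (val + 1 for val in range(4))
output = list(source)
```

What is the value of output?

Step 1: For each val in range(4), compute val+1:
  val=0: 0+1 = 1
  val=1: 1+1 = 2
  val=2: 2+1 = 3
  val=3: 3+1 = 4
Therefore output = [1, 2, 3, 4].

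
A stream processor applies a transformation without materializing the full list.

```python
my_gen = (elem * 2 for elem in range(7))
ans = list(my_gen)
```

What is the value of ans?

Step 1: For each elem in range(7), compute elem*2:
  elem=0: 0*2 = 0
  elem=1: 1*2 = 2
  elem=2: 2*2 = 4
  elem=3: 3*2 = 6
  elem=4: 4*2 = 8
  elem=5: 5*2 = 10
  elem=6: 6*2 = 12
Therefore ans = [0, 2, 4, 6, 8, 10, 12].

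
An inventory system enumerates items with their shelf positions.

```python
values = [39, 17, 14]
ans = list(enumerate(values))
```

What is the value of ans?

Step 1: enumerate pairs each element with its index:
  (0, 39)
  (1, 17)
  (2, 14)
Therefore ans = [(0, 39), (1, 17), (2, 14)].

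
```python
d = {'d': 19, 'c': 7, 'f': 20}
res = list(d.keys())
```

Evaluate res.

Step 1: d.keys() returns the dictionary keys in insertion order.
Therefore res = ['d', 'c', 'f'].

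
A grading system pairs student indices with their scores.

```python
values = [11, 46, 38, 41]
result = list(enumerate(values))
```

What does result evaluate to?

Step 1: enumerate pairs each element with its index:
  (0, 11)
  (1, 46)
  (2, 38)
  (3, 41)
Therefore result = [(0, 11), (1, 46), (2, 38), (3, 41)].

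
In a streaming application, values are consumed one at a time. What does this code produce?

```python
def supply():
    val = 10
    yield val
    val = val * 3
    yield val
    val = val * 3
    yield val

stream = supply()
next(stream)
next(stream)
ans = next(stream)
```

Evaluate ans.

Step 1: Trace through generator execution:
  Yield 1: val starts at 10, yield 10
  Yield 2: val = 10 * 3 = 30, yield 30
  Yield 3: val = 30 * 3 = 90, yield 90
Step 2: First next() gets 10, second next() gets the second value, third next() yields 90.
Therefore ans = 90.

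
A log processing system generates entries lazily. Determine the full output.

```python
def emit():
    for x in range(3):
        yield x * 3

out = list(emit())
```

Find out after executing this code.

Step 1: For each x in range(3), yield x * 3:
  x=0: yield 0 * 3 = 0
  x=1: yield 1 * 3 = 3
  x=2: yield 2 * 3 = 6
Therefore out = [0, 3, 6].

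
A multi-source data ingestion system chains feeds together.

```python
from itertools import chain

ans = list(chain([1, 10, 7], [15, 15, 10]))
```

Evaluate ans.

Step 1: chain() concatenates iterables: [1, 10, 7] + [15, 15, 10].
Therefore ans = [1, 10, 7, 15, 15, 10].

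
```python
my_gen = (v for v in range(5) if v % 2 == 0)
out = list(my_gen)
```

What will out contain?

Step 1: Filter range(5) keeping only even values:
  v=0: even, included
  v=1: odd, excluded
  v=2: even, included
  v=3: odd, excluded
  v=4: even, included
Therefore out = [0, 2, 4].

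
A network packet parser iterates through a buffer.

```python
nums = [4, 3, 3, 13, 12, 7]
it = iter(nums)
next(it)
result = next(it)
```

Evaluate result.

Step 1: Create iterator over [4, 3, 3, 13, 12, 7].
Step 2: next() consumes 4.
Step 3: next() returns 3.
Therefore result = 3.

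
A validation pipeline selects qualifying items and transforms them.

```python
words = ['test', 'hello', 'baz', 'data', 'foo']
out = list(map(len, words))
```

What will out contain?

Step 1: Map len() to each word:
  'test' -> 4
  'hello' -> 5
  'baz' -> 3
  'data' -> 4
  'foo' -> 3
Therefore out = [4, 5, 3, 4, 3].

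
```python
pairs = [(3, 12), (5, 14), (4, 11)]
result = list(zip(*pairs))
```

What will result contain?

Step 1: zip(*pairs) transposes: unzips [(3, 12), (5, 14), (4, 11)] into separate sequences.
Step 2: First elements: (3, 5, 4), second elements: (12, 14, 11).
Therefore result = [(3, 5, 4), (12, 14, 11)].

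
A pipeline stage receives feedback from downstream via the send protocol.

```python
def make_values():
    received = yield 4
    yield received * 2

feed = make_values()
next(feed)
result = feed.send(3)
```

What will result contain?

Step 1: next(feed) advances to first yield, producing 4.
Step 2: send(3) resumes, received = 3.
Step 3: yield received * 2 = 3 * 2 = 6.
Therefore result = 6.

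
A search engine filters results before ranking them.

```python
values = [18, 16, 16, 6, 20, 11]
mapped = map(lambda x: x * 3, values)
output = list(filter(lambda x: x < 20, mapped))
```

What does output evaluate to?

Step 1: Map x * 3:
  18 -> 54
  16 -> 48
  16 -> 48
  6 -> 18
  20 -> 60
  11 -> 33
Step 2: Filter for < 20:
  54: removed
  48: removed
  48: removed
  18: kept
  60: removed
  33: removed
Therefore output = [18].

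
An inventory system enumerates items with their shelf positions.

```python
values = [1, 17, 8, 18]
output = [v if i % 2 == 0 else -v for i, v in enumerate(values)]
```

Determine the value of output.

Step 1: For each (i, v), keep v if i is even, negate if odd:
  i=0 (even): keep 1
  i=1 (odd): negate to -17
  i=2 (even): keep 8
  i=3 (odd): negate to -18
Therefore output = [1, -17, 8, -18].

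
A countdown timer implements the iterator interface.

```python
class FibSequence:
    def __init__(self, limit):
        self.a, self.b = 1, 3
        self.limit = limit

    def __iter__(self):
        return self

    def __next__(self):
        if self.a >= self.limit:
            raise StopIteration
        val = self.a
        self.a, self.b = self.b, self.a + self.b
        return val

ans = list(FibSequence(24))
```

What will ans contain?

Step 1: Fibonacci-like sequence (a=1, b=3) until >= 24:
  Yield 1, then a,b = 3,4
  Yield 3, then a,b = 4,7
  Yield 4, then a,b = 7,11
  Yield 7, then a,b = 11,18
  Yield 11, then a,b = 18,29
  Yield 18, then a,b = 29,47
Step 2: 29 >= 24, stop.
Therefore ans = [1, 3, 4, 7, 11, 18].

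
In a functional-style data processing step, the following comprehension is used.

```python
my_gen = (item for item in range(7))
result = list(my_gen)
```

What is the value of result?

Step 1: Generator expression iterates range(7): [0, 1, 2, 3, 4, 5, 6].
Step 2: list() collects all values.
Therefore result = [0, 1, 2, 3, 4, 5, 6].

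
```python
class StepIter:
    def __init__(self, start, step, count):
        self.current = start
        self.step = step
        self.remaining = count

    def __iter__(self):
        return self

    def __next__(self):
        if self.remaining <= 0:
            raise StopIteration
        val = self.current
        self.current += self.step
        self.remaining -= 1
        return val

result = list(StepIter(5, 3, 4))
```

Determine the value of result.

Step 1: StepIter starts at 5, increments by 3, for 4 steps:
  Yield 5, then current += 3
  Yield 8, then current += 3
  Yield 11, then current += 3
  Yield 14, then current += 3
Therefore result = [5, 8, 11, 14].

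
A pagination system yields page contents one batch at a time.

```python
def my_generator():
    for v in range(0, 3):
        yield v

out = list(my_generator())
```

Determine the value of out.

Step 1: The generator yields each value from range(0, 3).
Step 2: list() consumes all yields: [0, 1, 2].
Therefore out = [0, 1, 2].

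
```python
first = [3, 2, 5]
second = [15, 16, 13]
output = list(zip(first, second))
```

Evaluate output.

Step 1: zip pairs elements at same index:
  Index 0: (3, 15)
  Index 1: (2, 16)
  Index 2: (5, 13)
Therefore output = [(3, 15), (2, 16), (5, 13)].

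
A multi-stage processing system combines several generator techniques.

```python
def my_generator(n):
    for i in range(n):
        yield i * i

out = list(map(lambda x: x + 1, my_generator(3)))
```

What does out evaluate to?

Step 1: my_generator(3) yields squares: [0, 1, 4].
Step 2: map adds 1 to each: [1, 2, 5].
Therefore out = [1, 2, 5].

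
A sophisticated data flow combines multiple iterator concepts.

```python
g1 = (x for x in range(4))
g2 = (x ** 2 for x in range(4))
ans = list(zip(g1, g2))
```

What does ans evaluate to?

Step 1: g1 produces [0, 1, 2, 3].
Step 2: g2 produces [0, 1, 4, 9].
Step 3: zip pairs them: [(0, 0), (1, 1), (2, 4), (3, 9)].
Therefore ans = [(0, 0), (1, 1), (2, 4), (3, 9)].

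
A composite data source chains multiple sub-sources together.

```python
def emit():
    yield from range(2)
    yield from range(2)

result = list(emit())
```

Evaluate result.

Step 1: Trace yields in order:
  yield 0
  yield 1
  yield 0
  yield 1
Therefore result = [0, 1, 0, 1].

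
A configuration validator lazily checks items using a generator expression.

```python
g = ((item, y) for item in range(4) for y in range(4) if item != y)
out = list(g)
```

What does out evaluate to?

Step 1: Nested generator over range(4) x range(4) where item != y:
  (0, 0): excluded (item == y)
  (0, 1): included
  (0, 2): included
  (0, 3): included
  (1, 0): included
  (1, 1): excluded (item == y)
  (1, 2): included
  (1, 3): included
  (2, 0): included
  (2, 1): included
  (2, 2): excluded (item == y)
  (2, 3): included
  (3, 0): included
  (3, 1): included
  (3, 2): included
  (3, 3): excluded (item == y)
Therefore out = [(0, 1), (0, 2), (0, 3), (1, 0), (1, 2), (1, 3), (2, 0), (2, 1), (2, 3), (3, 0), (3, 1), (3, 2)].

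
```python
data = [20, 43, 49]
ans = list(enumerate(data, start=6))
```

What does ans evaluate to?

Step 1: enumerate with start=6:
  (6, 20)
  (7, 43)
  (8, 49)
Therefore ans = [(6, 20), (7, 43), (8, 49)].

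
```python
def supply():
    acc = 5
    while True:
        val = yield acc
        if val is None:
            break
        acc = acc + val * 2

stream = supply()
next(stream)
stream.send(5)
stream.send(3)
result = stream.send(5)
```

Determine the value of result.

Step 1: next() -> yield acc=5.
Step 2: send(5) -> val=5, acc = 5 + 5*2 = 15, yield 15.
Step 3: send(3) -> val=3, acc = 15 + 3*2 = 21, yield 21.
Step 4: send(5) -> val=5, acc = 21 + 5*2 = 31, yield 31.
Therefore result = 31.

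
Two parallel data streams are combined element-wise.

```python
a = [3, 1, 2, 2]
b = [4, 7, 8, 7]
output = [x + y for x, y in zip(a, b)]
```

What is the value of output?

Step 1: Add corresponding elements:
  3 + 4 = 7
  1 + 7 = 8
  2 + 8 = 10
  2 + 7 = 9
Therefore output = [7, 8, 10, 9].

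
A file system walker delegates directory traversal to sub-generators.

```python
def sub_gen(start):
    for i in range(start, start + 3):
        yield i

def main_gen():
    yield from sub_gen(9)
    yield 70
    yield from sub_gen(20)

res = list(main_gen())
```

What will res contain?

Step 1: main_gen() delegates to sub_gen(9):
  yield 9
  yield 10
  yield 11
Step 2: yield 70
Step 3: Delegates to sub_gen(20):
  yield 20
  yield 21
  yield 22
Therefore res = [9, 10, 11, 70, 20, 21, 22].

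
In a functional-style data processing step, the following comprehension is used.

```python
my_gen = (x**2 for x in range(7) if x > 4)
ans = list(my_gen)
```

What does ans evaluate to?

Step 1: For range(7), keep x > 4, then square:
  x=0: 0 <= 4, excluded
  x=1: 1 <= 4, excluded
  x=2: 2 <= 4, excluded
  x=3: 3 <= 4, excluded
  x=4: 4 <= 4, excluded
  x=5: 5 > 4, yield 5**2 = 25
  x=6: 6 > 4, yield 6**2 = 36
Therefore ans = [25, 36].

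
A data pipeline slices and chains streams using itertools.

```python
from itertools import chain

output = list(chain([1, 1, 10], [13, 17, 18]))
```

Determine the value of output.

Step 1: chain() concatenates iterables: [1, 1, 10] + [13, 17, 18].
Therefore output = [1, 1, 10, 13, 17, 18].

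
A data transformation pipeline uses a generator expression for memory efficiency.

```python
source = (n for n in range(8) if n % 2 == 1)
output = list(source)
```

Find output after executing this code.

Step 1: Filter range(8) keeping only odd values:
  n=0: even, excluded
  n=1: odd, included
  n=2: even, excluded
  n=3: odd, included
  n=4: even, excluded
  n=5: odd, included
  n=6: even, excluded
  n=7: odd, included
Therefore output = [1, 3, 5, 7].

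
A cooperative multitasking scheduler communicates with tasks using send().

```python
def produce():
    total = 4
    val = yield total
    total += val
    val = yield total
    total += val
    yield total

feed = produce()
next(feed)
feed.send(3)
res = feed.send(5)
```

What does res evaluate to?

Step 1: next() -> yield total=4.
Step 2: send(3) -> val=3, total = 4+3 = 7, yield 7.
Step 3: send(5) -> val=5, total = 7+5 = 12, yield 12.
Therefore res = 12.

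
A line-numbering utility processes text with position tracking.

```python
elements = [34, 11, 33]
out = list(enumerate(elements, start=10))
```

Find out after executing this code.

Step 1: enumerate with start=10:
  (10, 34)
  (11, 11)
  (12, 33)
Therefore out = [(10, 34), (11, 11), (12, 33)].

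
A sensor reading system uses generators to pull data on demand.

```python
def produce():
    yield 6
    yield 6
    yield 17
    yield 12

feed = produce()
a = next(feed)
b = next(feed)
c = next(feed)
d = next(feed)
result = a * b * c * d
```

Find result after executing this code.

Step 1: Create generator and consume all values:
  a = next(feed) = 6
  b = next(feed) = 6
  c = next(feed) = 17
  d = next(feed) = 12
Step 2: result = 6 * 6 * 17 * 12 = 7344.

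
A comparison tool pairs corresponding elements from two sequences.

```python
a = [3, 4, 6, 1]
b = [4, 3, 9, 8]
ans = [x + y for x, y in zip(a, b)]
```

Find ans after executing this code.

Step 1: Add corresponding elements:
  3 + 4 = 7
  4 + 3 = 7
  6 + 9 = 15
  1 + 8 = 9
Therefore ans = [7, 7, 15, 9].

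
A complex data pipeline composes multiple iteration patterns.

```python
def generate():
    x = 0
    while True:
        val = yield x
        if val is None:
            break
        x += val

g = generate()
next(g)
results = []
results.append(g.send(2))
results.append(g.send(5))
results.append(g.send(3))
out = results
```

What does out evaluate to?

Step 1: next(g) -> yield 0.
Step 2: send(2) -> x = 2, yield 2.
Step 3: send(5) -> x = 7, yield 7.
Step 4: send(3) -> x = 10, yield 10.
Therefore out = [2, 7, 10].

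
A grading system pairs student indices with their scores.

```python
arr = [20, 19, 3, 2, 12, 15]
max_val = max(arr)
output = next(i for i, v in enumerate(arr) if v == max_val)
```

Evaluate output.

Step 1: max([20, 19, 3, 2, 12, 15]) = 20.
Step 2: Find first index where value == 20:
  Index 0: 20 == 20, found!
Therefore output = 0.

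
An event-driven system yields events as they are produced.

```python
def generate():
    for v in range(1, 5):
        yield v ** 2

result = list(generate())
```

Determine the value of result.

Step 1: For each v in range(1, 5), yield v**2:
  v=1: yield 1**2 = 1
  v=2: yield 2**2 = 4
  v=3: yield 3**2 = 9
  v=4: yield 4**2 = 16
Therefore result = [1, 4, 9, 16].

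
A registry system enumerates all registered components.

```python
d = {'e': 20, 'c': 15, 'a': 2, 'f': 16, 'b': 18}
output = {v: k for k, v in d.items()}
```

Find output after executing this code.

Step 1: Invert dict (swap keys and values):
  'e': 20 -> 20: 'e'
  'c': 15 -> 15: 'c'
  'a': 2 -> 2: 'a'
  'f': 16 -> 16: 'f'
  'b': 18 -> 18: 'b'
Therefore output = {20: 'e', 15: 'c', 2: 'a', 16: 'f', 18: 'b'}.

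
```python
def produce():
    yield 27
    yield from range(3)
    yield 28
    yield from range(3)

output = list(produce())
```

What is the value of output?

Step 1: Trace yields in order:
  yield 27
  yield 0
  yield 1
  yield 2
  yield 28
  yield 0
  yield 1
  yield 2
Therefore output = [27, 0, 1, 2, 28, 0, 1, 2].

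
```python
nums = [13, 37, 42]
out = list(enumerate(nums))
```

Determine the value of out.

Step 1: enumerate pairs each element with its index:
  (0, 13)
  (1, 37)
  (2, 42)
Therefore out = [(0, 13), (1, 37), (2, 42)].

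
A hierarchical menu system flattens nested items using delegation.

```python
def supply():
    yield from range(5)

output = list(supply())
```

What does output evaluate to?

Step 1: yield from delegates to the iterable, yielding each element.
Step 2: Collected values: [0, 1, 2, 3, 4].
Therefore output = [0, 1, 2, 3, 4].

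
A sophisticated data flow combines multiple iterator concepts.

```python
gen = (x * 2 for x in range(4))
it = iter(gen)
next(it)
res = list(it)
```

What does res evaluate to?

Step 1: Generator produces [0, 2, 4, 6].
Step 2: next(it) consumes first element (0).
Step 3: list(it) collects remaining: [2, 4, 6].
Therefore res = [2, 4, 6].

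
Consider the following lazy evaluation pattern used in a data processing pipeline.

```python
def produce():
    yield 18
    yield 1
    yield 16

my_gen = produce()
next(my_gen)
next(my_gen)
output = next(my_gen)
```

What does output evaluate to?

Step 1: produce() creates a generator.
Step 2: next(my_gen) yields 18 (consumed and discarded).
Step 3: next(my_gen) yields 1 (consumed and discarded).
Step 4: next(my_gen) yields 16, assigned to output.
Therefore output = 16.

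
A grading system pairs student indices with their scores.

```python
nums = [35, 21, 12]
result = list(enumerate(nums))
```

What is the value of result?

Step 1: enumerate pairs each element with its index:
  (0, 35)
  (1, 21)
  (2, 12)
Therefore result = [(0, 35), (1, 21), (2, 12)].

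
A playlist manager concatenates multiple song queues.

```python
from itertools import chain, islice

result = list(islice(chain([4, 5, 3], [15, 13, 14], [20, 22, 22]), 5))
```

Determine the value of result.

Step 1: chain([4, 5, 3], [15, 13, 14], [20, 22, 22]) = [4, 5, 3, 15, 13, 14, 20, 22, 22].
Step 2: islice takes first 5 elements: [4, 5, 3, 15, 13].
Therefore result = [4, 5, 3, 15, 13].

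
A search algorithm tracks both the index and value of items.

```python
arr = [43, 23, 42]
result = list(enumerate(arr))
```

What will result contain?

Step 1: enumerate pairs each element with its index:
  (0, 43)
  (1, 23)
  (2, 42)
Therefore result = [(0, 43), (1, 23), (2, 42)].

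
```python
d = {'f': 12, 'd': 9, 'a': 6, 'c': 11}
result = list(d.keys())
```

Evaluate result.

Step 1: d.keys() returns the dictionary keys in insertion order.
Therefore result = ['f', 'd', 'a', 'c'].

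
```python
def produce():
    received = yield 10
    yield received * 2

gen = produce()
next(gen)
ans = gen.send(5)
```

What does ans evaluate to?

Step 1: next(gen) advances to first yield, producing 10.
Step 2: send(5) resumes, received = 5.
Step 3: yield received * 2 = 5 * 2 = 10.
Therefore ans = 10.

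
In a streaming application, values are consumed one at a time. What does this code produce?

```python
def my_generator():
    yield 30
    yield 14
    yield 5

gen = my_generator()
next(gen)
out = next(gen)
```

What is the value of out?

Step 1: my_generator() creates a generator.
Step 2: next(gen) yields 30 (consumed and discarded).
Step 3: next(gen) yields 14, assigned to out.
Therefore out = 14.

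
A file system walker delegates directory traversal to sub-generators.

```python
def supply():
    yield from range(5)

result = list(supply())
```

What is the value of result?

Step 1: yield from delegates to the iterable, yielding each element.
Step 2: Collected values: [0, 1, 2, 3, 4].
Therefore result = [0, 1, 2, 3, 4].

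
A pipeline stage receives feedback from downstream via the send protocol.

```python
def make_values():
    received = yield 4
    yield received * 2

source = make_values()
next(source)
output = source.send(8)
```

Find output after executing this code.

Step 1: next(source) advances to first yield, producing 4.
Step 2: send(8) resumes, received = 8.
Step 3: yield received * 2 = 8 * 2 = 16.
Therefore output = 16.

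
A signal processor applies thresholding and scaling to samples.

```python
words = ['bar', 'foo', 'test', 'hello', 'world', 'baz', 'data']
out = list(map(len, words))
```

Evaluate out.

Step 1: Map len() to each word:
  'bar' -> 3
  'foo' -> 3
  'test' -> 4
  'hello' -> 5
  'world' -> 5
  'baz' -> 3
  'data' -> 4
Therefore out = [3, 3, 4, 5, 5, 3, 4].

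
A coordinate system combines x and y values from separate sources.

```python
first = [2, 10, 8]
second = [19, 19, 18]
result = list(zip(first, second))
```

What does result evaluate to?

Step 1: zip pairs elements at same index:
  Index 0: (2, 19)
  Index 1: (10, 19)
  Index 2: (8, 18)
Therefore result = [(2, 19), (10, 19), (8, 18)].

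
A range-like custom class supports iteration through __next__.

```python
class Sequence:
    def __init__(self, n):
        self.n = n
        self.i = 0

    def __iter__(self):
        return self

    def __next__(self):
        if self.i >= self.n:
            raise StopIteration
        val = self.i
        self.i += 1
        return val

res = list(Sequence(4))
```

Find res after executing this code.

Step 1: Sequence(4) creates an iterator counting 0 to 3.
Step 2: list() consumes all values: [0, 1, 2, 3].
Therefore res = [0, 1, 2, 3].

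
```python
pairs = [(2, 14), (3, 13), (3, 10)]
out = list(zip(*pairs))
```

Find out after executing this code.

Step 1: zip(*pairs) transposes: unzips [(2, 14), (3, 13), (3, 10)] into separate sequences.
Step 2: First elements: (2, 3, 3), second elements: (14, 13, 10).
Therefore out = [(2, 3, 3), (14, 13, 10)].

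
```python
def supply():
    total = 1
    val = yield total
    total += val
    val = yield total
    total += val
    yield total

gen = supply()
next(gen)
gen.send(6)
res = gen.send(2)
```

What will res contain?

Step 1: next() -> yield total=1.
Step 2: send(6) -> val=6, total = 1+6 = 7, yield 7.
Step 3: send(2) -> val=2, total = 7+2 = 9, yield 9.
Therefore res = 9.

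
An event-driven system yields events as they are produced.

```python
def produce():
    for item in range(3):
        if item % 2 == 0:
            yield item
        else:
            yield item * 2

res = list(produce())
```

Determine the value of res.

Step 1: For each item in range(3), yield item if even, else item*2:
  item=0 (even): yield 0
  item=1 (odd): yield 1*2 = 2
  item=2 (even): yield 2
Therefore res = [0, 2, 2].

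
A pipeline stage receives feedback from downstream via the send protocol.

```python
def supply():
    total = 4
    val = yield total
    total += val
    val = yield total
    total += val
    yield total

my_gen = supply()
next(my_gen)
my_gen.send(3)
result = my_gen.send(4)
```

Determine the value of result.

Step 1: next() -> yield total=4.
Step 2: send(3) -> val=3, total = 4+3 = 7, yield 7.
Step 3: send(4) -> val=4, total = 7+4 = 11, yield 11.
Therefore result = 11.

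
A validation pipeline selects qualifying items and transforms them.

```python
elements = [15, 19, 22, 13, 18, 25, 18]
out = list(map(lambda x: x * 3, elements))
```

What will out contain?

Step 1: Apply lambda x: x * 3 to each element:
  15 -> 45
  19 -> 57
  22 -> 66
  13 -> 39
  18 -> 54
  25 -> 75
  18 -> 54
Therefore out = [45, 57, 66, 39, 54, 75, 54].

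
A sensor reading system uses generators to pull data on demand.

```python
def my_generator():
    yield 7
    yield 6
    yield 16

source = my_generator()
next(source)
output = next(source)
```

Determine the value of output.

Step 1: my_generator() creates a generator.
Step 2: next(source) yields 7 (consumed and discarded).
Step 3: next(source) yields 6, assigned to output.
Therefore output = 6.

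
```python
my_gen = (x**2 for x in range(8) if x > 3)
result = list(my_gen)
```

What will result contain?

Step 1: For range(8), keep x > 3, then square:
  x=0: 0 <= 3, excluded
  x=1: 1 <= 3, excluded
  x=2: 2 <= 3, excluded
  x=3: 3 <= 3, excluded
  x=4: 4 > 3, yield 4**2 = 16
  x=5: 5 > 3, yield 5**2 = 25
  x=6: 6 > 3, yield 6**2 = 36
  x=7: 7 > 3, yield 7**2 = 49
Therefore result = [16, 25, 36, 49].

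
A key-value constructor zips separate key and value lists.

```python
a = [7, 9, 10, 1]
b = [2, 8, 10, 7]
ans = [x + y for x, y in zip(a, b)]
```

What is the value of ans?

Step 1: Add corresponding elements:
  7 + 2 = 9
  9 + 8 = 17
  10 + 10 = 20
  1 + 7 = 8
Therefore ans = [9, 17, 20, 8].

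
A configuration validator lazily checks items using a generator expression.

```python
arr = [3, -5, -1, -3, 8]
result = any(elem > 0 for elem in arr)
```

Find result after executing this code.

Step 1: Check elem > 0 for each element in [3, -5, -1, -3, 8]:
  3 > 0: True
  -5 > 0: False
  -1 > 0: False
  -3 > 0: False
  8 > 0: True
Step 2: any() returns True.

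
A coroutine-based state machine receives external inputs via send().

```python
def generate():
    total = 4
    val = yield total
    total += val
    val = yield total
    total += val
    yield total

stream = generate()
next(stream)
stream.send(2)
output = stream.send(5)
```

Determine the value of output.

Step 1: next() -> yield total=4.
Step 2: send(2) -> val=2, total = 4+2 = 6, yield 6.
Step 3: send(5) -> val=5, total = 6+5 = 11, yield 11.
Therefore output = 11.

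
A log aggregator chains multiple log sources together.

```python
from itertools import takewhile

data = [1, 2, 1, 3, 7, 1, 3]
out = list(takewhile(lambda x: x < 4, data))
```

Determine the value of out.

Step 1: takewhile stops at first element >= 4:
  1 < 4: take
  2 < 4: take
  1 < 4: take
  3 < 4: take
  7 >= 4: stop
Therefore out = [1, 2, 1, 3].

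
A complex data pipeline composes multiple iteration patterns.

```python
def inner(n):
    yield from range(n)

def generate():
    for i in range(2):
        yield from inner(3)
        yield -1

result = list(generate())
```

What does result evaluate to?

Step 1: For each i in range(2):
  i=0: yield from inner(3) -> [0, 1, 2], then yield -1
  i=1: yield from inner(3) -> [0, 1, 2], then yield -1
Therefore result = [0, 1, 2, -1, 0, 1, 2, -1].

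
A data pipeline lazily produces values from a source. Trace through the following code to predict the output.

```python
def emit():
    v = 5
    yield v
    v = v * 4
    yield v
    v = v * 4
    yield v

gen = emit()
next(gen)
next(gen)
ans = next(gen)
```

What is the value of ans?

Step 1: Trace through generator execution:
  Yield 1: v starts at 5, yield 5
  Yield 2: v = 5 * 4 = 20, yield 20
  Yield 3: v = 20 * 4 = 80, yield 80
Step 2: First next() gets 5, second next() gets the second value, third next() yields 80.
Therefore ans = 80.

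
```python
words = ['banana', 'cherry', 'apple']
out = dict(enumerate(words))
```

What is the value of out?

Step 1: enumerate pairs indices with words:
  0 -> 'banana'
  1 -> 'cherry'
  2 -> 'apple'
Therefore out = {0: 'banana', 1: 'cherry', 2: 'apple'}.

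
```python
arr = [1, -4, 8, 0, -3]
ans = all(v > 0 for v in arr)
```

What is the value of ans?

Step 1: Check v > 0 for each element in [1, -4, 8, 0, -3]:
  1 > 0: True
  -4 > 0: False
  8 > 0: True
  0 > 0: False
  -3 > 0: False
Step 2: all() returns False.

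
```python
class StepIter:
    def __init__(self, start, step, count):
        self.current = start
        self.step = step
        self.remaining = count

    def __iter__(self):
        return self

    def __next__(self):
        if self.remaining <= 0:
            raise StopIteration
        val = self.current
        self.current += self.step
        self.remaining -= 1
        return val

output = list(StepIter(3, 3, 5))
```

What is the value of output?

Step 1: StepIter starts at 3, increments by 3, for 5 steps:
  Yield 3, then current += 3
  Yield 6, then current += 3
  Yield 9, then current += 3
  Yield 12, then current += 3
  Yield 15, then current += 3
Therefore output = [3, 6, 9, 12, 15].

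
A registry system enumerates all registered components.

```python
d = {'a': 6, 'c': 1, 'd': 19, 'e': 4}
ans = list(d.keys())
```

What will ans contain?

Step 1: d.keys() returns the dictionary keys in insertion order.
Therefore ans = ['a', 'c', 'd', 'e'].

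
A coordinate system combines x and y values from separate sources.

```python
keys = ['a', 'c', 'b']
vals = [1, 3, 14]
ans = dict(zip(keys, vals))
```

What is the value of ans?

Step 1: zip pairs keys with values:
  'a' -> 1
  'c' -> 3
  'b' -> 14
Therefore ans = {'a': 1, 'c': 3, 'b': 14}.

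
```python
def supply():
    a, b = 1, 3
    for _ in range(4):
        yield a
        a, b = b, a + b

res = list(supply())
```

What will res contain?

Step 1: Fibonacci-like sequence starting with a=1, b=3:
  Iteration 1: yield a=1, then a,b = 3,4
  Iteration 2: yield a=3, then a,b = 4,7
  Iteration 3: yield a=4, then a,b = 7,11
  Iteration 4: yield a=7, then a,b = 11,18
Therefore res = [1, 3, 4, 7].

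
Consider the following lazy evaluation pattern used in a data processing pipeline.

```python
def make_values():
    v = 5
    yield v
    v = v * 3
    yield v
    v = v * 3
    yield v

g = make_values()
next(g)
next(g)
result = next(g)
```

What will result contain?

Step 1: Trace through generator execution:
  Yield 1: v starts at 5, yield 5
  Yield 2: v = 5 * 3 = 15, yield 15
  Yield 3: v = 15 * 3 = 45, yield 45
Step 2: First next() gets 5, second next() gets the second value, third next() yields 45.
Therefore result = 45.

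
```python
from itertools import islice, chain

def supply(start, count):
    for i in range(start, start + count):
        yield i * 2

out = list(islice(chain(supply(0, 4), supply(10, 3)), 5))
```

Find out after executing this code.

Step 1: supply(0, 4) yields [0, 2, 4, 6].
Step 2: supply(10, 3) yields [20, 22, 24].
Step 3: chain concatenates: [0, 2, 4, 6, 20, 22, 24].
Step 4: islice takes first 5: [0, 2, 4, 6, 20].
Therefore out = [0, 2, 4, 6, 20].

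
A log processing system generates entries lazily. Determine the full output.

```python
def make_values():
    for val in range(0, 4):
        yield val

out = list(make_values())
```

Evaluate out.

Step 1: The generator yields each value from range(0, 4).
Step 2: list() consumes all yields: [0, 1, 2, 3].
Therefore out = [0, 1, 2, 3].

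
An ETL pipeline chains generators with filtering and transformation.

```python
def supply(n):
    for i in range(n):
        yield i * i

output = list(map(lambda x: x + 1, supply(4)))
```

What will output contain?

Step 1: supply(4) yields squares: [0, 1, 4, 9].
Step 2: map adds 1 to each: [1, 2, 5, 10].
Therefore output = [1, 2, 5, 10].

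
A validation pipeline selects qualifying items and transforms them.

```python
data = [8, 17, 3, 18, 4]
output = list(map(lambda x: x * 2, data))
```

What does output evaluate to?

Step 1: Apply lambda x: x * 2 to each element:
  8 -> 16
  17 -> 34
  3 -> 6
  18 -> 36
  4 -> 8
Therefore output = [16, 34, 6, 36, 8].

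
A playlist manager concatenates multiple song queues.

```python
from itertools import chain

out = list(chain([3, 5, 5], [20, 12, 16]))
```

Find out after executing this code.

Step 1: chain() concatenates iterables: [3, 5, 5] + [20, 12, 16].
Therefore out = [3, 5, 5, 20, 12, 16].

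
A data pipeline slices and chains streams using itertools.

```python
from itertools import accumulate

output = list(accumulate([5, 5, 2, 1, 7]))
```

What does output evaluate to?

Step 1: accumulate computes running sums:
  + 5 = 5
  + 5 = 10
  + 2 = 12
  + 1 = 13
  + 7 = 20
Therefore output = [5, 10, 12, 13, 20].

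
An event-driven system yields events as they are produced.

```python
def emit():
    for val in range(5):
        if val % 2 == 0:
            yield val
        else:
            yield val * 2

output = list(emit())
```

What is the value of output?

Step 1: For each val in range(5), yield val if even, else val*2:
  val=0 (even): yield 0
  val=1 (odd): yield 1*2 = 2
  val=2 (even): yield 2
  val=3 (odd): yield 3*2 = 6
  val=4 (even): yield 4
Therefore output = [0, 2, 2, 6, 4].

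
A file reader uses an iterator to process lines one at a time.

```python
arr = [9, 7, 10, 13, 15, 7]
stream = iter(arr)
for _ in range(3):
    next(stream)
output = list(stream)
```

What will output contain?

Step 1: Create iterator over [9, 7, 10, 13, 15, 7].
Step 2: Advance 3 positions (consuming [9, 7, 10]).
Step 3: list() collects remaining elements: [13, 15, 7].
Therefore output = [13, 15, 7].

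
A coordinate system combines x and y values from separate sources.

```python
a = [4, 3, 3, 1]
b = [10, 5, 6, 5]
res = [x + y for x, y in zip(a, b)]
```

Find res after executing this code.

Step 1: Add corresponding elements:
  4 + 10 = 14
  3 + 5 = 8
  3 + 6 = 9
  1 + 5 = 6
Therefore res = [14, 8, 9, 6].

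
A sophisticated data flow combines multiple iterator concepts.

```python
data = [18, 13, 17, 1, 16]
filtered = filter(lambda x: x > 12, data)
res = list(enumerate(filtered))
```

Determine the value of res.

Step 1: Filter [18, 13, 17, 1, 16] for > 12: [18, 13, 17, 16].
Step 2: enumerate re-indexes from 0: [(0, 18), (1, 13), (2, 17), (3, 16)].
Therefore res = [(0, 18), (1, 13), (2, 17), (3, 16)].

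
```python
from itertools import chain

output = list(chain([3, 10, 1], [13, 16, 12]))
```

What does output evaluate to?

Step 1: chain() concatenates iterables: [3, 10, 1] + [13, 16, 12].
Therefore output = [3, 10, 1, 13, 16, 12].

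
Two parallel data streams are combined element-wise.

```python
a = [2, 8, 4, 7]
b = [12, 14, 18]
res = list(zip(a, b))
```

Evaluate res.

Step 1: zip stops at shortest (len(a)=4, len(b)=3):
  Index 0: (2, 12)
  Index 1: (8, 14)
  Index 2: (4, 18)
Step 2: Last element of a (7) has no pair, dropped.
Therefore res = [(2, 12), (8, 14), (4, 18)].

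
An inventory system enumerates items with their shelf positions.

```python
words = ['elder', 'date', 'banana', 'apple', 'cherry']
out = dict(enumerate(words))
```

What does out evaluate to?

Step 1: enumerate pairs indices with words:
  0 -> 'elder'
  1 -> 'date'
  2 -> 'banana'
  3 -> 'apple'
  4 -> 'cherry'
Therefore out = {0: 'elder', 1: 'date', 2: 'banana', 3: 'apple', 4: 'cherry'}.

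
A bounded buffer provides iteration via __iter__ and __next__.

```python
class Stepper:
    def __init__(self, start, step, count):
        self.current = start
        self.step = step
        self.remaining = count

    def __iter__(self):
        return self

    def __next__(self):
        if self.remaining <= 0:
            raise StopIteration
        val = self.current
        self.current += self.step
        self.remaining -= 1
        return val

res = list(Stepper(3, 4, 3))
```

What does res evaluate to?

Step 1: Stepper starts at 3, increments by 4, for 3 steps:
  Yield 3, then current += 4
  Yield 7, then current += 4
  Yield 11, then current += 4
Therefore res = [3, 7, 11].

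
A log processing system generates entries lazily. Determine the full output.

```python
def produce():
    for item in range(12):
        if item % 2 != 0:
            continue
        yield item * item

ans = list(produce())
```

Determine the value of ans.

Step 1: Only yield item**2 when item is divisible by 2:
  item=0: 0 % 2 == 0, yield 0**2 = 0
  item=2: 2 % 2 == 0, yield 2**2 = 4
  item=4: 4 % 2 == 0, yield 4**2 = 16
  item=6: 6 % 2 == 0, yield 6**2 = 36
  item=8: 8 % 2 == 0, yield 8**2 = 64
  item=10: 10 % 2 == 0, yield 10**2 = 100
Therefore ans = [0, 4, 16, 36, 64, 100].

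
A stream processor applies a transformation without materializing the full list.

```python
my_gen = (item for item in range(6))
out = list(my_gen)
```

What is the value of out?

Step 1: Generator expression iterates range(6): [0, 1, 2, 3, 4, 5].
Step 2: list() collects all values.
Therefore out = [0, 1, 2, 3, 4, 5].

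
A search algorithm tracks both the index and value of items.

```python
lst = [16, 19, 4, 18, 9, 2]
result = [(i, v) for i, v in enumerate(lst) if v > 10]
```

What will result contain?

Step 1: Filter enumerate([16, 19, 4, 18, 9, 2]) keeping v > 10:
  (0, 16): 16 > 10, included
  (1, 19): 19 > 10, included
  (2, 4): 4 <= 10, excluded
  (3, 18): 18 > 10, included
  (4, 9): 9 <= 10, excluded
  (5, 2): 2 <= 10, excluded
Therefore result = [(0, 16), (1, 19), (3, 18)].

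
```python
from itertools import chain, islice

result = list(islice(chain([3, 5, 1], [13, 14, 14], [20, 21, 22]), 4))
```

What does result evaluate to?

Step 1: chain([3, 5, 1], [13, 14, 14], [20, 21, 22]) = [3, 5, 1, 13, 14, 14, 20, 21, 22].
Step 2: islice takes first 4 elements: [3, 5, 1, 13].
Therefore result = [3, 5, 1, 13].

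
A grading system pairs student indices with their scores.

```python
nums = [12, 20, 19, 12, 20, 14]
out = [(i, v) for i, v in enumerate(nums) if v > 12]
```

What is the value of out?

Step 1: Filter enumerate([12, 20, 19, 12, 20, 14]) keeping v > 12:
  (0, 12): 12 <= 12, excluded
  (1, 20): 20 > 12, included
  (2, 19): 19 > 12, included
  (3, 12): 12 <= 12, excluded
  (4, 20): 20 > 12, included
  (5, 14): 14 > 12, included
Therefore out = [(1, 20), (2, 19), (4, 20), (5, 14)].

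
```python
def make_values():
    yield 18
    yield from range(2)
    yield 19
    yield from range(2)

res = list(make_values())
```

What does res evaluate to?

Step 1: Trace yields in order:
  yield 18
  yield 0
  yield 1
  yield 19
  yield 0
  yield 1
Therefore res = [18, 0, 1, 19, 0, 1].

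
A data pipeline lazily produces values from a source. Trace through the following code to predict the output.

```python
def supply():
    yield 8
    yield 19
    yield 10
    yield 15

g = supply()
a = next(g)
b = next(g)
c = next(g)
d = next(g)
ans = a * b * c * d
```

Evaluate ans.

Step 1: Create generator and consume all values:
  a = next(g) = 8
  b = next(g) = 19
  c = next(g) = 10
  d = next(g) = 15
Step 2: ans = 8 * 19 * 10 * 15 = 22800.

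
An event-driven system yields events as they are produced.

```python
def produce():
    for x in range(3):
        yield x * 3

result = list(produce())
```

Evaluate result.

Step 1: For each x in range(3), yield x * 3:
  x=0: yield 0 * 3 = 0
  x=1: yield 1 * 3 = 3
  x=2: yield 2 * 3 = 6
Therefore result = [0, 3, 6].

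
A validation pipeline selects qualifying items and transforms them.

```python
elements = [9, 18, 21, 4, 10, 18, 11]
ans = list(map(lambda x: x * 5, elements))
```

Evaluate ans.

Step 1: Apply lambda x: x * 5 to each element:
  9 -> 45
  18 -> 90
  21 -> 105
  4 -> 20
  10 -> 50
  18 -> 90
  11 -> 55
Therefore ans = [45, 90, 105, 20, 50, 90, 55].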